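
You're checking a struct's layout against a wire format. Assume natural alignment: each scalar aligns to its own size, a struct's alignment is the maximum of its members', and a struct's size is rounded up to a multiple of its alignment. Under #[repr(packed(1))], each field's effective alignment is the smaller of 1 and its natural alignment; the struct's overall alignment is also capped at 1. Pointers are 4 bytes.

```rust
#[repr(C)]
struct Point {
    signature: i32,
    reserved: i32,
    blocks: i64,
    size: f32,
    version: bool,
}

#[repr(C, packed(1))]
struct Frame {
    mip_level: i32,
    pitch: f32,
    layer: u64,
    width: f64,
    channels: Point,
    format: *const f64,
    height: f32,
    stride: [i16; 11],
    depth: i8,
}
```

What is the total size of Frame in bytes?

Point: signature at 0 (size 4, align 4) → ends 4; reserved at 4 (size 4, align 4) → ends 8; blocks at 8 (size 8, align 8) → ends 16; size at 16 (size 4, align 4) → ends 20; version at 20 (size 1, align 1) → ends 21; tail pad 3 to reach multiple of 8; total 24 bytes, alignment 8
mip_level at 0 (size 4, align 1) → ends 4
pitch at 4 (size 4, align 1) → ends 8
layer at 8 (size 8, align 1) → ends 16
width at 16 (size 8, align 1) → ends 24
channels at 24 (size 24, align 1) → ends 48
format at 48 (size 4, align 1) → ends 52
height at 52 (size 4, align 1) → ends 56
stride at 56 (size 22, align 1) → ends 78
depth at 78 (size 1, align 1) → ends 79
total 79 bytes, alignment 1

79 bytes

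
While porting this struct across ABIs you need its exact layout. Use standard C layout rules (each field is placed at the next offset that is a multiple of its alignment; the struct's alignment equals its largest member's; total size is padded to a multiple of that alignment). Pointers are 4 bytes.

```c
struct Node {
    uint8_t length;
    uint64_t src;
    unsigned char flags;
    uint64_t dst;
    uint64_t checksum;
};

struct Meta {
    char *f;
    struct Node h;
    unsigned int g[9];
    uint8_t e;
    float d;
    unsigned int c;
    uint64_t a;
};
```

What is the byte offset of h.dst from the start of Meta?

32

Node: length at 0 (size 1, align 1) → ends 1; pad 7 to align 8 for src; src at 8 (size 8, align 8) → ends 16; flags at 16 (size 1, align 1) → ends 17; pad 7 to align 8 for dst; dst at 24 (size 8, align 8) → ends 32; checksum at 32 (size 8, align 8) → ends 40; total 40 bytes, alignment 8
f at 0 (size 4, align 4) → ends 4
pad 4 to align 8 for h
h at 8 (size 40, align 8) → ends 48
within Node: dst at 24
8 + 24 = 32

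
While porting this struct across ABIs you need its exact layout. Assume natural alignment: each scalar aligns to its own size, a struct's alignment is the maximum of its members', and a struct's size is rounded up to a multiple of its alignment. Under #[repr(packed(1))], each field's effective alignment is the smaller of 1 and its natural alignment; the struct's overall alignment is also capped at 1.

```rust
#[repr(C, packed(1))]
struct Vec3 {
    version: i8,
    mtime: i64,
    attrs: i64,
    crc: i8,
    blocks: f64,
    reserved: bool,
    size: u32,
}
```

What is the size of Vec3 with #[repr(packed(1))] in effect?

31

version at 0 (size 1, align 1) → ends 1
mtime at 1 (size 8, align 1) → ends 9
attrs at 9 (size 8, align 1) → ends 17
crc at 17 (size 1, align 1) → ends 18
blocks at 18 (size 8, align 1) → ends 26
reserved at 26 (size 1, align 1) → ends 27
size at 27 (size 4, align 1) → ends 31
total 31 bytes, alignment 1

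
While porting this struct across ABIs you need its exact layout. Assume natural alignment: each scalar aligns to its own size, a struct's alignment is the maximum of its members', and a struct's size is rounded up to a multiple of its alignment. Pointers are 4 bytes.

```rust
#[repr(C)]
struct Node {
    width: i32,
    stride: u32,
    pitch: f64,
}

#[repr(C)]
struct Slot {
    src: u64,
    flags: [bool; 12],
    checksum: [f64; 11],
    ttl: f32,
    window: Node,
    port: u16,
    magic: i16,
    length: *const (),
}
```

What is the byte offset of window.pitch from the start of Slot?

Node: @0: width [4B, align 4] → 4; @4: stride [4B, align 4] → 8; @8: pitch [8B, align 8] → 16; size 16, align 8
@0: src [8B, align 8] → 8
@8: flags [12B, align 1] → 20
+4 pad (align 8)
@24: checksum [88B, align 8] → 112
@112: ttl [4B, align 4] → 116
+4 pad (align 8)
@120: window [16B, align 8] → 136
within Node: pitch at 8
120 + 8 = 128

128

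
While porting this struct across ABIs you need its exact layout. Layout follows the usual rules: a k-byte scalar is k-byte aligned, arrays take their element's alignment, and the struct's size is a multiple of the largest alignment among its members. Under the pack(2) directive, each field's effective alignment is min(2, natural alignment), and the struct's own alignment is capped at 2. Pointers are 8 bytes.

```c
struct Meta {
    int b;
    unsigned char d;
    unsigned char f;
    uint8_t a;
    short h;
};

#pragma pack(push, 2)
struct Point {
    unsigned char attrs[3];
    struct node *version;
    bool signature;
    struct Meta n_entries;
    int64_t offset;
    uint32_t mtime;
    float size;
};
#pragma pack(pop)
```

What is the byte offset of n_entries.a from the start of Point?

20

Meta: b at 0 (size 4, align 4) → ends 4; d at 4 (size 1, align 1) → ends 5; f at 5 (size 1, align 1) → ends 6; a at 6 (size 1, align 1) → ends 7; pad 1 to align 2 for h; h at 8 (size 2, align 2) → ends 10; tail pad 2 to reach multiple of 4; total 12 bytes, alignment 4
attrs at 0 (size 3, align 1) → ends 3
pad 1 to align 2 for version
version at 4 (size 8, align 2) → ends 12
signature at 12 (size 1, align 1) → ends 13
pad 1 to align 2 for n_entries
n_entries at 14 (size 12, align 2) → ends 26
within Meta: a at 6
14 + 6 = 20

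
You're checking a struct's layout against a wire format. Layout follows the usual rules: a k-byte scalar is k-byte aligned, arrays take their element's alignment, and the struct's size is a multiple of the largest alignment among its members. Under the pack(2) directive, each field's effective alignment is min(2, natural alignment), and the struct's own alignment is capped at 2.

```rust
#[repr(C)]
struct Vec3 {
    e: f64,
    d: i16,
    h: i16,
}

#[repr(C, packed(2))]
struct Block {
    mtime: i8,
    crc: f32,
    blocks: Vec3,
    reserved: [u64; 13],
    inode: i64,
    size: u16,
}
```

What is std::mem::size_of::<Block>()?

Vec3: @0: e [8B, align 8] → 8; @8: d [2B, align 2] → 10; @10: h [2B, align 2] → 12; +4 tail pad (align 8); size 16, align 8
@0: mtime [1B, align 1] → 1
+1 pad (align 2)
@2: crc [4B, align 2] → 6
@6: blocks [16B, align 2] → 22
@22: reserved [104B, align 2] → 126
@126: inode [8B, align 2] → 134
@134: size [2B, align 2] → 136
size 136, align 2

136 bytes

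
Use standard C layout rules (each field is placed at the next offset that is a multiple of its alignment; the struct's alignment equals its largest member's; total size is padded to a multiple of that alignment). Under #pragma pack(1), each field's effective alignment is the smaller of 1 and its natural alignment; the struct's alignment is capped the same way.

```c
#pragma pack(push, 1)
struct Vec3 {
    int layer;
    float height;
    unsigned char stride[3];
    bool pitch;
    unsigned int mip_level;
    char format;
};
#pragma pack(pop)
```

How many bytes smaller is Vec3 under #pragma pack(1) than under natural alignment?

natural layout:
  layer at 0 (size 4, align 4) → ends 4
  height at 4 (size 4, align 4) → ends 8
  stride at 8 (size 3, align 1) → ends 11
  pitch at 11 (size 1, align 1) → ends 12
  mip_level at 12 (size 4, align 4) → ends 16
  format at 16 (size 1, align 1) → ends 17
  tail pad 3 to reach multiple of 4
  total 20 bytes, alignment 4
packed(1) layout:
  layer at 0 (size 4, align 1) → ends 4
  height at 4 (size 4, align 1) → ends 8
  stride at 8 (size 3, align 1) → ends 11
  pitch at 11 (size 1, align 1) → ends 12
  mip_level at 12 (size 4, align 1) → ends 16
  format at 16 (size 1, align 1) → ends 17
  total 17 bytes, alignment 1
20 − 17 = 3

3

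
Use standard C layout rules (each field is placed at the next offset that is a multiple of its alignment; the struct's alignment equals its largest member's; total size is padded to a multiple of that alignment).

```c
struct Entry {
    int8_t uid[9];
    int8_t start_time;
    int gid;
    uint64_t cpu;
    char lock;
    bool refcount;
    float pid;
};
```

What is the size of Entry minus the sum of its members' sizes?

4

@0: uid [9B, align 1] → 9
@9: start_time [1B, align 1] → 10
+2 pad (align 4)
@12: gid [4B, align 4] → 16
@16: cpu [8B, align 8] → 24
@24: lock [1B, align 1] → 25
@25: refcount [1B, align 1] → 26
+2 pad (align 4)
@28: pid [4B, align 4] → 32
size 32, align 8
data bytes 28, size 32 → padding 4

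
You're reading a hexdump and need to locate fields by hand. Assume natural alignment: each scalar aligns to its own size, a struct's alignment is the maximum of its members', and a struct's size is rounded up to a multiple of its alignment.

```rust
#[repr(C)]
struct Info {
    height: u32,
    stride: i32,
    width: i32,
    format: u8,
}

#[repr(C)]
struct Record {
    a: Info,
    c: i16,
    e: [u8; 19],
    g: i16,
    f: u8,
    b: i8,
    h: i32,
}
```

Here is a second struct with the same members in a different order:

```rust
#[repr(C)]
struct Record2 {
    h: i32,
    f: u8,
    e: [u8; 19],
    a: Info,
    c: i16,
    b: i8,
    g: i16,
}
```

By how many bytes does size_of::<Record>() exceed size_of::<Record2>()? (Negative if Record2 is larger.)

0

Info: 0..4  height  (4B, 4-aligned); 4..8  stride  (4B, 4-aligned); 8..12  width  (4B, 4-aligned); 12..13  format  (1B, 1-aligned); 13..16  -- tail padding (3B); sizeof = 16, alignof = 4
0..16  a  (16B, 4-aligned)
16..18  c  (2B, 2-aligned)
18..37  e  (19B, 1-aligned)
37..38  -- padding (1B)
38..40  g  (2B, 2-aligned)
40..41  f  (1B, 1-aligned)
41..42  b  (1B, 1-aligned)
42..44  -- padding (2B)
44..48  h  (4B, 4-aligned)
sizeof = 48, alignof = 4
— Record2 —
0..4  h  (4B, 4-aligned)
4..5  f  (1B, 1-aligned)
5..24  e  (19B, 1-aligned)
24..40  a  (16B, 4-aligned)
40..42  c  (2B, 2-aligned)
42..43  b  (1B, 1-aligned)
43..44  -- padding (1B)
44..46  g  (2B, 2-aligned)
46..48  -- tail padding (2B)
sizeof = 48, alignof = 4
48 − 48 = 0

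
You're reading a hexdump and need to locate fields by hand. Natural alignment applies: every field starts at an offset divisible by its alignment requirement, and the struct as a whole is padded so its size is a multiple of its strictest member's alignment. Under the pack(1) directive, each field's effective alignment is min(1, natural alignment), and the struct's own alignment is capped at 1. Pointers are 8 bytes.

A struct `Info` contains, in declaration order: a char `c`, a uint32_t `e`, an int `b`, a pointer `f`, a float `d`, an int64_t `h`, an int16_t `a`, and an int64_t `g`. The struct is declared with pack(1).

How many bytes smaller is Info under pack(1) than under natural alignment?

natural layout:
  @0: c [1B, align 1] → 1
  +3 pad (align 4)
  @4: e [4B, align 4] → 8
  @8: b [4B, align 4] → 12
  +4 pad (align 8)
  @16: f [8B, align 8] → 24
  @24: d [4B, align 4] → 28
  +4 pad (align 8)
  @32: h [8B, align 8] → 40
  @40: a [2B, align 2] → 42
  +6 pad (align 8)
  @48: g [8B, align 8] → 56
  size 56, align 8
packed(1) layout:
  @0: c [1B, align 1] → 1
  @1: e [4B, align 1] → 5
  @5: b [4B, align 1] → 9
  @9: f [8B, align 1] → 17
  @17: d [4B, align 1] → 21
  @21: h [8B, align 1] → 29
  @29: a [2B, align 1] → 31
  @31: g [8B, align 1] → 39
  size 39, align 1
56 − 39 = 17

17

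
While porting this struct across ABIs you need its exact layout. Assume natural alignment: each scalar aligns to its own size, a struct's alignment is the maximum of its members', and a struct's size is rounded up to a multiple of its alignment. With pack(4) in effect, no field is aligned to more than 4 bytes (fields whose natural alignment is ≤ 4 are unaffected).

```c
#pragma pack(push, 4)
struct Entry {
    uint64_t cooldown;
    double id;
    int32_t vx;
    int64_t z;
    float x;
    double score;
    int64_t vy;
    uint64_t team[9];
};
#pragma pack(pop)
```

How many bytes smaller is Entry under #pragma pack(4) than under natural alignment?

8

natural layout:
  @0: cooldown [8B, align 8] → 8
  @8: id [8B, align 8] → 16
  @16: vx [4B, align 4] → 20
  +4 pad (align 8)
  @24: z [8B, align 8] → 32
  @32: x [4B, align 4] → 36
  +4 pad (align 8)
  @40: score [8B, align 8] → 48
  @48: vy [8B, align 8] → 56
  @56: team [72B, align 8] → 128
  size 128, align 8
packed(4) layout:
  @0: cooldown [8B, align 4] → 8
  @8: id [8B, align 4] → 16
  @16: vx [4B, align 4] → 20
  @20: z [8B, align 4] → 28
  @28: x [4B, align 4] → 32
  @32: score [8B, align 4] → 40
  @40: vy [8B, align 4] → 48
  @48: team [72B, align 4] → 120
  size 120, align 4
128 − 120 = 8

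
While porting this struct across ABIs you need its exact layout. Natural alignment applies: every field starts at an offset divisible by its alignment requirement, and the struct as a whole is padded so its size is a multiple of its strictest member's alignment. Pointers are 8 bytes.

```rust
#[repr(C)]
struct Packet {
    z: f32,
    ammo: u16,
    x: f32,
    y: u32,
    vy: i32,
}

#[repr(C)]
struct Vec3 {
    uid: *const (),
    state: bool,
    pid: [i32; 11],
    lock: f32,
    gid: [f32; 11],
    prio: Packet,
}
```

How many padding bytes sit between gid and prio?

0

Packet: z at 0 (size 4, align 4) → ends 4; ammo at 4 (size 2, align 2) → ends 6; pad 2 to align 4 for x; x at 8 (size 4, align 4) → ends 12; y at 12 (size 4, align 4) → ends 16; vy at 16 (size 4, align 4) → ends 20; total 20 bytes, alignment 4
uid at 0 (size 8, align 8) → ends 8
state at 8 (size 1, align 1) → ends 9
pad 3 to align 4 for pid
pid at 12 (size 44, align 4) → ends 56
lock at 56 (size 4, align 4) → ends 60
gid at 60 (size 44, align 4) → ends 104
prio at 104 (size 20, align 4) → ends 124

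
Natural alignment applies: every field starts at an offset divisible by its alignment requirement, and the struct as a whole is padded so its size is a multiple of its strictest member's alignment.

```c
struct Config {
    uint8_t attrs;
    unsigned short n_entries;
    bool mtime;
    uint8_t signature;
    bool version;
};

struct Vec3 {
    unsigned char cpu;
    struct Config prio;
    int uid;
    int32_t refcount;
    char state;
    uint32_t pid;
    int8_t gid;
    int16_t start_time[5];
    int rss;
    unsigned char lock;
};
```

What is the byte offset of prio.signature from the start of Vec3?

Config: @0: attrs [1B, align 1] → 1; +1 pad (align 2); @2: n_entries [2B, align 2] → 4; @4: mtime [1B, align 1] → 5; @5: signature [1B, align 1] → 6; @6: version [1B, align 1] → 7; +1 tail pad (align 2); size 8, align 2
@0: cpu [1B, align 1] → 1
+1 pad (align 2)
@2: prio [8B, align 2] → 10
within Config: signature at 5
2 + 5 = 7

7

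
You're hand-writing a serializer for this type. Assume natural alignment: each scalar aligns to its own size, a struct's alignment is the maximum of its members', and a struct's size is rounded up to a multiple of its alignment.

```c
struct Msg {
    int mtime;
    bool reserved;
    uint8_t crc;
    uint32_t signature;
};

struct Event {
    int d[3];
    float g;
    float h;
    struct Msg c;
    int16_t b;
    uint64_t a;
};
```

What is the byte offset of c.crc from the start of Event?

Msg: mtime at 0 (size 4, align 4) → ends 4; reserved at 4 (size 1, align 1) → ends 5; crc at 5 (size 1, align 1) → ends 6; pad 2 to align 4 for signature; signature at 8 (size 4, align 4) → ends 12; total 12 bytes, alignment 4
d at 0 (size 12, align 4) → ends 12
g at 12 (size 4, align 4) → ends 16
h at 16 (size 4, align 4) → ends 20
c at 20 (size 12, align 4) → ends 32
within Msg: crc at 5
20 + 5 = 25

25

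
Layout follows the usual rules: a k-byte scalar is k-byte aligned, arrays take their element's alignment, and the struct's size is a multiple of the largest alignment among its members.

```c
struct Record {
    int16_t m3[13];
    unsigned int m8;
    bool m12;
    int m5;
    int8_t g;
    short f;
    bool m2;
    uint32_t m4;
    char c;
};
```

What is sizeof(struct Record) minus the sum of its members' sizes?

12

0..26  m3  (26B, 2-aligned)
26..28  -- padding (2B)
28..32  m8  (4B, 4-aligned)
32..33  m12  (1B, 1-aligned)
33..36  -- padding (3B)
36..40  m5  (4B, 4-aligned)
40..41  g  (1B, 1-aligned)
41..42  -- padding (1B)
42..44  f  (2B, 2-aligned)
44..45  m2  (1B, 1-aligned)
45..48  -- padding (3B)
48..52  m4  (4B, 4-aligned)
52..53  c  (1B, 1-aligned)
53..56  -- tail padding (3B)
sizeof = 56, alignof = 4
data bytes 44, size 56 → padding 12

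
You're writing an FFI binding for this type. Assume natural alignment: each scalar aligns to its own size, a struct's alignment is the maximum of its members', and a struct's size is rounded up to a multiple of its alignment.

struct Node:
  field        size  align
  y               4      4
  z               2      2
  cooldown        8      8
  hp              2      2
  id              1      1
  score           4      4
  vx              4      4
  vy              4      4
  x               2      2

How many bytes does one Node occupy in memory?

0..4  y  (4B, 4-aligned)
4..6  z  (2B, 2-aligned)
6..8  -- padding (2B)
8..16  cooldown  (8B, 8-aligned)
16..18  hp  (2B, 2-aligned)
18..19  id  (1B, 1-aligned)
19..20  -- padding (1B)
20..24  score  (4B, 4-aligned)
24..28  vx  (4B, 4-aligned)
28..32  vy  (4B, 4-aligned)
32..34  x  (2B, 2-aligned)
34..40  -- tail padding (6B)
sizeof = 40, alignof = 8

40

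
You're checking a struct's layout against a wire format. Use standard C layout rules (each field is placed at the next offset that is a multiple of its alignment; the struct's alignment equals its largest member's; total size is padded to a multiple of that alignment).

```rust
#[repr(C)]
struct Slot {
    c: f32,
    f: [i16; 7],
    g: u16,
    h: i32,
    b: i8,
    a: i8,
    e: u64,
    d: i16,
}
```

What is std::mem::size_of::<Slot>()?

@0: c [4B, align 4] → 4
@4: f [14B, align 2] → 18
@18: g [2B, align 2] → 20
@20: h [4B, align 4] → 24
@24: b [1B, align 1] → 25
@25: a [1B, align 1] → 26
+6 pad (align 8)
@32: e [8B, align 8] → 40
@40: d [2B, align 2] → 42
+6 tail pad (align 8)
size 48, align 8

48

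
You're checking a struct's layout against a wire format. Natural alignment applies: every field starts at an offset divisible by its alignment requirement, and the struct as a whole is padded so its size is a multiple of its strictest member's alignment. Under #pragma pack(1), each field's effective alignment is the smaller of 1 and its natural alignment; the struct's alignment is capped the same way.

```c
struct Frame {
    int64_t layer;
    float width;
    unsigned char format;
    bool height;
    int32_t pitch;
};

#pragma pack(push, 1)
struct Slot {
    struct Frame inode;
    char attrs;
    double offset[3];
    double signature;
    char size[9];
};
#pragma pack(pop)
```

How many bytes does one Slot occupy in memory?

Frame: @0: layer [8B, align 8] → 8; @8: width [4B, align 4] → 12; @12: format [1B, align 1] → 13; @13: height [1B, align 1] → 14; +2 pad (align 4); @16: pitch [4B, align 4] → 20; +4 tail pad (align 8); size 24, align 8
@0: inode [24B, align 1] → 24
@24: attrs [1B, align 1] → 25
@25: offset [24B, align 1] → 49
@49: signature [8B, align 1] → 57
@57: size [9B, align 1] → 66
size 66, align 1

66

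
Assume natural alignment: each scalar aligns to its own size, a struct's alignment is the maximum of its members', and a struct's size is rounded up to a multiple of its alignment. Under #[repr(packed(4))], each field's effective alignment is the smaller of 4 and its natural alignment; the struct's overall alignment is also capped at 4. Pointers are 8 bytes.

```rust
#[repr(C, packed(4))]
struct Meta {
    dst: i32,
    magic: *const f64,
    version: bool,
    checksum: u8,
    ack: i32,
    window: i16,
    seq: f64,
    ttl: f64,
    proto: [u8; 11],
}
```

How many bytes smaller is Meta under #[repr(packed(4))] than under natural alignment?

natural layout:
  dst at 0 (size 4, align 4) → ends 4
  pad 4 to align 8 for magic
  magic at 8 (size 8, align 8) → ends 16
  version at 16 (size 1, align 1) → ends 17
  checksum at 17 (size 1, align 1) → ends 18
  pad 2 to align 4 for ack
  ack at 20 (size 4, align 4) → ends 24
  window at 24 (size 2, align 2) → ends 26
  pad 6 to align 8 for seq
  seq at 32 (size 8, align 8) → ends 40
  ttl at 40 (size 8, align 8) → ends 48
  proto at 48 (size 11, align 1) → ends 59
  tail pad 5 to reach multiple of 8
  total 64 bytes, alignment 8
packed(4) layout:
  dst at 0 (size 4, align 4) → ends 4
  magic at 4 (size 8, align 4) → ends 12
  version at 12 (size 1, align 1) → ends 13
  checksum at 13 (size 1, align 1) → ends 14
  pad 2 to align 4 for ack
  ack at 16 (size 4, align 4) → ends 20
  window at 20 (size 2, align 2) → ends 22
  pad 2 to align 4 for seq
  seq at 24 (size 8, align 4) → ends 32
  ttl at 32 (size 8, align 4) → ends 40
  proto at 40 (size 11, align 1) → ends 51
  tail pad 1 to reach multiple of 4
  total 52 bytes, alignment 4
64 − 52 = 12

12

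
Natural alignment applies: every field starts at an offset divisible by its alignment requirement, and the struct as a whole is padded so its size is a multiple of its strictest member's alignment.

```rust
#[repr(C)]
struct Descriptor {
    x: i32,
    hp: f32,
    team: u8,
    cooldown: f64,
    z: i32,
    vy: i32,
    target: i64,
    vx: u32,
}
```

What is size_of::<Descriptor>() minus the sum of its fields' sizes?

@0: x [4B, align 4] → 4
@4: hp [4B, align 4] → 8
@8: team [1B, align 1] → 9
+7 pad (align 8)
@16: cooldown [8B, align 8] → 24
@24: z [4B, align 4] → 28
@28: vy [4B, align 4] → 32
@32: target [8B, align 8] → 40
@40: vx [4B, align 4] → 44
+4 tail pad (align 8)
size 48, align 8
data bytes 37, size 48 → padding 11

11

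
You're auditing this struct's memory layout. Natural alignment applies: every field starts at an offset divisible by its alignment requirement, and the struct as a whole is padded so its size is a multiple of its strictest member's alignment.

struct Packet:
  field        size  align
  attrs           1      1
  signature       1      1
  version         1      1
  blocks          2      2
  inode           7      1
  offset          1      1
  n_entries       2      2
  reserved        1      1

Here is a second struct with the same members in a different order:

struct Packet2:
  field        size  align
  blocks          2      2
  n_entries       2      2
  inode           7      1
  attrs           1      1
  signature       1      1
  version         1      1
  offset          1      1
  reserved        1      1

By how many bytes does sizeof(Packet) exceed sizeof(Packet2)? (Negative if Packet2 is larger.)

2

@0: attrs [1B, align 1] → 1
@1: signature [1B, align 1] → 2
@2: version [1B, align 1] → 3
+1 pad (align 2)
@4: blocks [2B, align 2] → 6
@6: inode [7B, align 1] → 13
@13: offset [1B, align 1] → 14
@14: n_entries [2B, align 2] → 16
@16: reserved [1B, align 1] → 17
+1 tail pad (align 2)
size 18, align 2
— Packet2 —
@0: blocks [2B, align 2] → 2
@2: n_entries [2B, align 2] → 4
@4: inode [7B, align 1] → 11
@11: attrs [1B, align 1] → 12
@12: signature [1B, align 1] → 13
@13: version [1B, align 1] → 14
@14: offset [1B, align 1] → 15
@15: reserved [1B, align 1] → 16
size 16, align 2
18 − 16 = 2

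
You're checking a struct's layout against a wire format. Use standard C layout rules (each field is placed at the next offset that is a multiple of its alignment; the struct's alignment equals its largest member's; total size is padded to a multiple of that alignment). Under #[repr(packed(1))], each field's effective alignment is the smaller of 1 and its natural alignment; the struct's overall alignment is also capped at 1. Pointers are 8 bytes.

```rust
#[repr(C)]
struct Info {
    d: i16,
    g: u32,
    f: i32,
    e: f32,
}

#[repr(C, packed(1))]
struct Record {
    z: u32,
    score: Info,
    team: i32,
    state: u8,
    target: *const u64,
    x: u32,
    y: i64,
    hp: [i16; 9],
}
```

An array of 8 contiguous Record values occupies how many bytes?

504

Info: 0..2  d  (2B, 2-aligned); 2..4  -- padding (2B); 4..8  g  (4B, 4-aligned); 8..12  f  (4B, 4-aligned); 12..16  e  (4B, 4-aligned); sizeof = 16, alignof = 4
0..4  z  (4B, 1-aligned)
4..20  score  (16B, 1-aligned)
20..24  team  (4B, 1-aligned)
24..25  state  (1B, 1-aligned)
25..33  target  (8B, 1-aligned)
33..37  x  (4B, 1-aligned)
37..45  y  (8B, 1-aligned)
45..63  hp  (18B, 1-aligned)
sizeof = 63, alignof = 1
array of 8: 8 × 63 = 504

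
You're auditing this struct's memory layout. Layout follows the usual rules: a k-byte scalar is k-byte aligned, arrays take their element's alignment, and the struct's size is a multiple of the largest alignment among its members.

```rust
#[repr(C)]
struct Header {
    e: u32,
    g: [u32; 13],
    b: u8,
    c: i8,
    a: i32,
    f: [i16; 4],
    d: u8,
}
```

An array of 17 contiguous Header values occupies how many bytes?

0..4  e  (4B, 4-aligned)
4..56  g  (52B, 4-aligned)
56..57  b  (1B, 1-aligned)
57..58  c  (1B, 1-aligned)
58..60  -- padding (2B)
60..64  a  (4B, 4-aligned)
64..72  f  (8B, 2-aligned)
72..73  d  (1B, 1-aligned)
73..76  -- tail padding (3B)
sizeof = 76, alignof = 4
array of 17: 17 × 76 = 1292

1292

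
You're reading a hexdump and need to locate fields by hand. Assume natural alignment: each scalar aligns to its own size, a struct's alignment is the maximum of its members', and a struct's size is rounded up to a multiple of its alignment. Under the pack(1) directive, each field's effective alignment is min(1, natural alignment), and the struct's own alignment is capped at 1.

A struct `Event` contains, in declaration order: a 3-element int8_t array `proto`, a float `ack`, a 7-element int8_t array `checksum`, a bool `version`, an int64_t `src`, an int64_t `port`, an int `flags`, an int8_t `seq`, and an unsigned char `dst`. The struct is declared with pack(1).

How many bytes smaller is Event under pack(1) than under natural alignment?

natural layout:
  0..3  proto  (3B, 1-aligned)
  3..4  -- padding (1B)
  4..8  ack  (4B, 4-aligned)
  8..15  checksum  (7B, 1-aligned)
  15..16  version  (1B, 1-aligned)
  16..24  src  (8B, 8-aligned)
  24..32  port  (8B, 8-aligned)
  32..36  flags  (4B, 4-aligned)
  36..37  seq  (1B, 1-aligned)
  37..38  dst  (1B, 1-aligned)
  38..40  -- tail padding (2B)
  sizeof = 40, alignof = 8
packed(1) layout:
  0..3  proto  (3B, 1-aligned)
  3..7  ack  (4B, 1-aligned)
  7..14  checksum  (7B, 1-aligned)
  14..15  version  (1B, 1-aligned)
  15..23  src  (8B, 1-aligned)
  23..31  port  (8B, 1-aligned)
  31..35  flags  (4B, 1-aligned)
  35..36  seq  (1B, 1-aligned)
  36..37  dst  (1B, 1-aligned)
  sizeof = 37, alignof = 1
40 − 37 = 3

3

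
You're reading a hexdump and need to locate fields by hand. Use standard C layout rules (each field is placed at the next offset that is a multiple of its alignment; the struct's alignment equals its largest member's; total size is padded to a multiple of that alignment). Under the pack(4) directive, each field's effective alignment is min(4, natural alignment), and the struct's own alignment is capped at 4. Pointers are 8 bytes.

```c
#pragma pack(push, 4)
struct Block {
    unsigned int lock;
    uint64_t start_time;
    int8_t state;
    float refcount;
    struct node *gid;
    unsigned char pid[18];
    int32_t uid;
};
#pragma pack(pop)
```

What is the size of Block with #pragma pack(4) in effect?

@0: lock [4B, align 4] → 4
@4: start_time [8B, align 4] → 12
@12: state [1B, align 1] → 13
+3 pad (align 4)
@16: refcount [4B, align 4] → 20
@20: gid [8B, align 4] → 28
@28: pid [18B, align 1] → 46
+2 pad (align 4)
@48: uid [4B, align 4] → 52
size 52, align 4

52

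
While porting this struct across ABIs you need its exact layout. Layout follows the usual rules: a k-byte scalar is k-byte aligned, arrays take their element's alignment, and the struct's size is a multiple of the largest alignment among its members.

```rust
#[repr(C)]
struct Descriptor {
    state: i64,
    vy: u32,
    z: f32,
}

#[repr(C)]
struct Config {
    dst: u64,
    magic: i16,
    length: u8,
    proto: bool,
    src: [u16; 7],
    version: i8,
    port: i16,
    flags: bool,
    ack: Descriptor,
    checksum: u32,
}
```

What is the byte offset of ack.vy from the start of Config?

40

Descriptor: state at 0 (size 8, align 8) → ends 8; vy at 8 (size 4, align 4) → ends 12; z at 12 (size 4, align 4) → ends 16; total 16 bytes, alignment 8
dst at 0 (size 8, align 8) → ends 8
magic at 8 (size 2, align 2) → ends 10
length at 10 (size 1, align 1) → ends 11
proto at 11 (size 1, align 1) → ends 12
src at 12 (size 14, align 2) → ends 26
version at 26 (size 1, align 1) → ends 27
pad 1 to align 2 for port
port at 28 (size 2, align 2) → ends 30
flags at 30 (size 1, align 1) → ends 31
pad 1 to align 8 for ack
ack at 32 (size 16, align 8) → ends 48
within Descriptor: vy at 8
32 + 8 = 40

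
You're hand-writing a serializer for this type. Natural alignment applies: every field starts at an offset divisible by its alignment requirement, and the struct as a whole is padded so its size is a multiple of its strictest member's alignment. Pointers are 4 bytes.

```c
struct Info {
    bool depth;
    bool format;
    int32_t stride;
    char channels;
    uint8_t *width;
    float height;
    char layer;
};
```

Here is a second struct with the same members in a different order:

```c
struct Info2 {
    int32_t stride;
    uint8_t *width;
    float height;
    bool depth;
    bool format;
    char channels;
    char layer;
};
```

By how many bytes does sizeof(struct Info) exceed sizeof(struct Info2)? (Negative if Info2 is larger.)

depth at 0 (size 1, align 1) → ends 1
format at 1 (size 1, align 1) → ends 2
pad 2 to align 4 for stride
stride at 4 (size 4, align 4) → ends 8
channels at 8 (size 1, align 1) → ends 9
pad 3 to align 4 for width
width at 12 (size 4, align 4) → ends 16
height at 16 (size 4, align 4) → ends 20
layer at 20 (size 1, align 1) → ends 21
tail pad 3 to reach multiple of 4
total 24 bytes, alignment 4
— Info2 —
stride at 0 (size 4, align 4) → ends 4
width at 4 (size 4, align 4) → ends 8
height at 8 (size 4, align 4) → ends 12
depth at 12 (size 1, align 1) → ends 13
format at 13 (size 1, align 1) → ends 14
channels at 14 (size 1, align 1) → ends 15
layer at 15 (size 1, align 1) → ends 16
total 16 bytes, alignment 4
24 − 16 = 8

8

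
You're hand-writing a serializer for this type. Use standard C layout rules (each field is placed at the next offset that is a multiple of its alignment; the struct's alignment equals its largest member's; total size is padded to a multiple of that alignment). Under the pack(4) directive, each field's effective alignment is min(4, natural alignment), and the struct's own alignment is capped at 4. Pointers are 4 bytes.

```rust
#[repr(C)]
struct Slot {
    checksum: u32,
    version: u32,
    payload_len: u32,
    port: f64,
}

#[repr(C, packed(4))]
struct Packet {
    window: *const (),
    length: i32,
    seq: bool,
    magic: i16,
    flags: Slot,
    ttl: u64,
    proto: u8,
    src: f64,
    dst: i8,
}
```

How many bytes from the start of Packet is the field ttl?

Slot: checksum at 0 (size 4, align 4) → ends 4; version at 4 (size 4, align 4) → ends 8; payload_len at 8 (size 4, align 4) → ends 12; pad 4 to align 8 for port; port at 16 (size 8, align 8) → ends 24; total 24 bytes, alignment 8
window at 0 (size 4, align 4) → ends 4
length at 4 (size 4, align 4) → ends 8
seq at 8 (size 1, align 1) → ends 9
pad 1 to align 2 for magic
magic at 10 (size 2, align 2) → ends 12
flags at 12 (size 24, align 4) → ends 36
ttl at 36 (size 8, align 4) → ends 44

36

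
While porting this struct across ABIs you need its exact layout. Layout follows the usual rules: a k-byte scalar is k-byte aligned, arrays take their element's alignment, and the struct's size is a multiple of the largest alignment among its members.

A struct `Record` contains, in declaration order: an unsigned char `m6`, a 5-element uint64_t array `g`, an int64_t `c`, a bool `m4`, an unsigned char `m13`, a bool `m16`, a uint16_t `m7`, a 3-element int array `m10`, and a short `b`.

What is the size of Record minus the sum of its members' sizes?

12

@0: m6 [1B, align 1] → 1
+7 pad (align 8)
@8: g [40B, align 8] → 48
@48: c [8B, align 8] → 56
@56: m4 [1B, align 1] → 57
@57: m13 [1B, align 1] → 58
@58: m16 [1B, align 1] → 59
+1 pad (align 2)
@60: m7 [2B, align 2] → 62
+2 pad (align 4)
@64: m10 [12B, align 4] → 76
@76: b [2B, align 2] → 78
+2 tail pad (align 8)
size 80, align 8
data bytes 68, size 80 → padding 12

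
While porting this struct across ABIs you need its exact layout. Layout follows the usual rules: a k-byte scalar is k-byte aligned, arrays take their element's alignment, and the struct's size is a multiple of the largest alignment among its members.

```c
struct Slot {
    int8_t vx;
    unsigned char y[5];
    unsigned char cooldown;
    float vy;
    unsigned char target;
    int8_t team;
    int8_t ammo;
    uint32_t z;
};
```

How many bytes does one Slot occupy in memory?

@0: vx [1B, align 1] → 1
@1: y [5B, align 1] → 6
@6: cooldown [1B, align 1] → 7
+1 pad (align 4)
@8: vy [4B, align 4] → 12
@12: target [1B, align 1] → 13
@13: team [1B, align 1] → 14
@14: ammo [1B, align 1] → 15
+1 pad (align 4)
@16: z [4B, align 4] → 20
size 20, align 4

20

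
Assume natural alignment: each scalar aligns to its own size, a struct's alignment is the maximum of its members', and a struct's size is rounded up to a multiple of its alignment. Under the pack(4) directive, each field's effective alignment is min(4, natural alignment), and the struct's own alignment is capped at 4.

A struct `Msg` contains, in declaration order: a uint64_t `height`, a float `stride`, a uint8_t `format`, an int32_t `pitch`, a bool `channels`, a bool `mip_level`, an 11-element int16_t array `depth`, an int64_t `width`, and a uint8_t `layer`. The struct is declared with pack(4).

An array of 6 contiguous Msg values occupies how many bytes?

@0: height [8B, align 4] → 8
@8: stride [4B, align 4] → 12
@12: format [1B, align 1] → 13
+3 pad (align 4)
@16: pitch [4B, align 4] → 20
@20: channels [1B, align 1] → 21
@21: mip_level [1B, align 1] → 22
@22: depth [22B, align 2] → 44
@44: width [8B, align 4] → 52
@52: layer [1B, align 1] → 53
+3 tail pad (align 4)
size 56, align 4
array of 6: 6 × 56 = 336

336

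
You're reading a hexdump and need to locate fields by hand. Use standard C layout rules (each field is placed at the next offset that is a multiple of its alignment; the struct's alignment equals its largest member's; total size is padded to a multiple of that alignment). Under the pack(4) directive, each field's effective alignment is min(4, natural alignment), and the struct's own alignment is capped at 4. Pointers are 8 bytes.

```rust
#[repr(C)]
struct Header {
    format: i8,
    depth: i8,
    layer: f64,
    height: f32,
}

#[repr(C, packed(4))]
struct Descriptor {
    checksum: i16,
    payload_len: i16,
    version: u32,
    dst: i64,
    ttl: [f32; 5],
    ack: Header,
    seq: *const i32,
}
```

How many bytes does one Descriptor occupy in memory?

Header: format at 0 (size 1, align 1) → ends 1; depth at 1 (size 1, align 1) → ends 2; pad 6 to align 8 for layer; layer at 8 (size 8, align 8) → ends 16; height at 16 (size 4, align 4) → ends 20; tail pad 4 to reach multiple of 8; total 24 bytes, alignment 8
checksum at 0 (size 2, align 2) → ends 2
payload_len at 2 (size 2, align 2) → ends 4
version at 4 (size 4, align 4) → ends 8
dst at 8 (size 8, align 4) → ends 16
ttl at 16 (size 20, align 4) → ends 36
ack at 36 (size 24, align 4) → ends 60
seq at 60 (size 8, align 4) → ends 68
total 68 bytes, alignment 4

68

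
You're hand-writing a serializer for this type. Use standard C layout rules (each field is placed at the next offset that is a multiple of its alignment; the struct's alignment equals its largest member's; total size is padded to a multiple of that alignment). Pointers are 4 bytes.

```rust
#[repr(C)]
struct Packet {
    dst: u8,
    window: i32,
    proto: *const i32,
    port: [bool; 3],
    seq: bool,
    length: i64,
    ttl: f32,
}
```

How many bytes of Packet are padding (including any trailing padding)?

7

dst at 0 (size 1, align 1) → ends 1
pad 3 to align 4 for window
window at 4 (size 4, align 4) → ends 8
proto at 8 (size 4, align 4) → ends 12
port at 12 (size 3, align 1) → ends 15
seq at 15 (size 1, align 1) → ends 16
length at 16 (size 8, align 8) → ends 24
ttl at 24 (size 4, align 4) → ends 28
tail pad 4 to reach multiple of 8
total 32 bytes, alignment 8
data bytes 25, size 32 → padding 7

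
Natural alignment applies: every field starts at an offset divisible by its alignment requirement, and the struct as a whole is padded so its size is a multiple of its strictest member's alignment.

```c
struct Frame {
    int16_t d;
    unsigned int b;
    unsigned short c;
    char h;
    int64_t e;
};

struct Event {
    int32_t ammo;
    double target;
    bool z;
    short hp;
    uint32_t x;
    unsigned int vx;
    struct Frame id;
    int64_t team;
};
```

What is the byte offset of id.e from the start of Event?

48

Frame: 0..2  d  (2B, 2-aligned); 2..4  -- padding (2B); 4..8  b  (4B, 4-aligned); 8..10  c  (2B, 2-aligned); 10..11  h  (1B, 1-aligned); 11..16  -- padding (5B); 16..24  e  (8B, 8-aligned); sizeof = 24, alignof = 8
0..4  ammo  (4B, 4-aligned)
4..8  -- padding (4B)
8..16  target  (8B, 8-aligned)
16..17  z  (1B, 1-aligned)
17..18  -- padding (1B)
18..20  hp  (2B, 2-aligned)
20..24  x  (4B, 4-aligned)
24..28  vx  (4B, 4-aligned)
28..32  -- padding (4B)
32..56  id  (24B, 8-aligned)
within Frame: e at 16
32 + 16 = 48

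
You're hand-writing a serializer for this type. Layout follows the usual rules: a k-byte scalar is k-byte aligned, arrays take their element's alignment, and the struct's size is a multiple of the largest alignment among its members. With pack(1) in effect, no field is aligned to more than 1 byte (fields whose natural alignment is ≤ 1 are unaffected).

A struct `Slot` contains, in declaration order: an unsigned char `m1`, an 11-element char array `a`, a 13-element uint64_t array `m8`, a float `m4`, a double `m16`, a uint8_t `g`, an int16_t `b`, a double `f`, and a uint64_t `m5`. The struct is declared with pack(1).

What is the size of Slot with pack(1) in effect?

147

@0: m1 [1B, align 1] → 1
@1: a [11B, align 1] → 12
@12: m8 [104B, align 1] → 116
@116: m4 [4B, align 1] → 120
@120: m16 [8B, align 1] → 128
@128: g [1B, align 1] → 129
@129: b [2B, align 1] → 131
@131: f [8B, align 1] → 139
@139: m5 [8B, align 1] → 147
size 147, align 1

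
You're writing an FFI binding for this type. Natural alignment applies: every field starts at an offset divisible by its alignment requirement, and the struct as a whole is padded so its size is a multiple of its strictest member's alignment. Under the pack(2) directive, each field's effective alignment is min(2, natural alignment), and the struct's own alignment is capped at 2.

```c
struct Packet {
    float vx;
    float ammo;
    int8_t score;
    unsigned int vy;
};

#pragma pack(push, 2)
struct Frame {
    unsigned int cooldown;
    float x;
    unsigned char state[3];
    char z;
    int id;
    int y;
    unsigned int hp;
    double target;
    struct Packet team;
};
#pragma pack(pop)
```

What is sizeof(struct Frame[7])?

Packet: @0: vx [4B, align 4] → 4; @4: ammo [4B, align 4] → 8; @8: score [1B, align 1] → 9; +3 pad (align 4); @12: vy [4B, align 4] → 16; size 16, align 4
@0: cooldown [4B, align 2] → 4
@4: x [4B, align 2] → 8
@8: state [3B, align 1] → 11
@11: z [1B, align 1] → 12
@12: id [4B, align 2] → 16
@16: y [4B, align 2] → 20
@20: hp [4B, align 2] → 24
@24: target [8B, align 2] → 32
@32: team [16B, align 2] → 48
size 48, align 2
array of 7: 7 × 48 = 336

336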